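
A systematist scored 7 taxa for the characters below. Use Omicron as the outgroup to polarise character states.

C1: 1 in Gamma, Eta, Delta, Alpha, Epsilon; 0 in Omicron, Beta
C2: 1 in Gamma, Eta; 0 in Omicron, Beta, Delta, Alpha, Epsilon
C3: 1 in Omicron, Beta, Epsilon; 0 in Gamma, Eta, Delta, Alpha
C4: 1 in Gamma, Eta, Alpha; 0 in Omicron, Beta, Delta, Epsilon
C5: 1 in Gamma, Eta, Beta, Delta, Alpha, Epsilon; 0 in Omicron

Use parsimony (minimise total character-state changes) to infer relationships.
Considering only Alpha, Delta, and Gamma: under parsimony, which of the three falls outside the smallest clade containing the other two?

Character polarity is set by the outgroup: the derived state is whichever differs from the outgroup's state, so for C3 the derived state is '0', and for the remaining characters it is '1'.
C1 (derived state '1') is shared by Alpha, Delta, Epsilon, Eta, and Gamma — a synapomorphy uniting that clade.
C2 (derived state '1') is shared by Eta and Gamma — a synapomorphy uniting that clade.
Only Alpha, Delta, Eta, and Gamma show the derived state '0' for C3, supporting them as a clade.
C4 (derived state '1') is shared by Alpha, Eta, and Gamma — a synapomorphy uniting that clade.
C5 (derived state '1') is shared by all ingroup taxa — unites the whole ingroup.
Most parsimonious ingroup topology: (((((Gamma,Eta),Alpha),Delta),Epsilon),Beta).
Gamma and Alpha share a more recent common ancestor with each other than either does with Delta, so Delta is the least closely related of the three.

Delta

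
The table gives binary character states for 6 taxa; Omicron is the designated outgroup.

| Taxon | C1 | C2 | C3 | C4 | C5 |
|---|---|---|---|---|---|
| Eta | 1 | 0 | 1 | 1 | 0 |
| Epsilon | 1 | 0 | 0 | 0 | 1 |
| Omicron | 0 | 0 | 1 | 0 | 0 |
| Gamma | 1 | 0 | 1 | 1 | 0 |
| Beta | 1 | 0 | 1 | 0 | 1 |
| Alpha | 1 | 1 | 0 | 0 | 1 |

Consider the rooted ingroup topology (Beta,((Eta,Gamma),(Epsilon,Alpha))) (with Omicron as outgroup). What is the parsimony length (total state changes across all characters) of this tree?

6

Map each character onto (Beta,((Eta,Gamma),(Epsilon,Alpha))) (rooted by Omicron) and count the minimum state changes it requires (Fitch parsimony):
C1: 1; C2: 1; C3: 1; C4: 1; C5: 2.
Total tree length = 6.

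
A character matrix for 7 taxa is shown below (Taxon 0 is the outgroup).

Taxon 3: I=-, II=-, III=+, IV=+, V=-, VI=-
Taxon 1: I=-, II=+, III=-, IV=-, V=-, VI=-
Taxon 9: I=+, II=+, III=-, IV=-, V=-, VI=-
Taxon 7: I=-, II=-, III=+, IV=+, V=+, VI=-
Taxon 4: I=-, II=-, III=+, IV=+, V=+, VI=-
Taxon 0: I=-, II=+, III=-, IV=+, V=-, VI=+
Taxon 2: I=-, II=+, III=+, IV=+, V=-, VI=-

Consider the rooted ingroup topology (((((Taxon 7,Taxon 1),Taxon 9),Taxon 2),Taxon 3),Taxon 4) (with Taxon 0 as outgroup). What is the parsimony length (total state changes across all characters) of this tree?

Map each character onto (((((Taxon 7,Taxon 1),Taxon 9),Taxon 2),Taxon 3),Taxon 4) (rooted by Taxon 0) and count the minimum state changes it requires (Fitch parsimony):
I: 1; II: 3; III: 3; IV: 2; V: 2; VI: 1.
Total tree length = 12.

12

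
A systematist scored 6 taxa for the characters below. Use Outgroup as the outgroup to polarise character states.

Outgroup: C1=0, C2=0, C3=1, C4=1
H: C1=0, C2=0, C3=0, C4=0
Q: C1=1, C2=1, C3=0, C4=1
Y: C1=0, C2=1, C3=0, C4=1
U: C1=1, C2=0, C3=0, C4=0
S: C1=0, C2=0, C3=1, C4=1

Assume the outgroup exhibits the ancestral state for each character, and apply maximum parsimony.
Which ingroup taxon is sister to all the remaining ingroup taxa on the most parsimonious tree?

S

Character polarity is set by the outgroup: the derived state is whichever differs from the outgroup's state, so for C3, C4 the derived state is '0', and for the remaining characters it is '1'.
C1 groups Q and U, which is incompatible with the clades supported by the remaining characters; treating it as convergent (homoplasy) costs fewer steps than any alternative tree.
C2: derived state '1' in Q and Y only — synapomorphy for {Q, Y}.
C3: derived state '0' in H, Q, U, and Y only — synapomorphy for {H, Q, U, Y}.
Only H and U show the derived state '0' for C4, supporting them as a clade.
Most parsimonious ingroup topology: (((H,U),(Q,Y)),S).
S is sister to the clade containing all other ingroup taxa, so it is the earliest-diverging (most basal) ingroup lineage.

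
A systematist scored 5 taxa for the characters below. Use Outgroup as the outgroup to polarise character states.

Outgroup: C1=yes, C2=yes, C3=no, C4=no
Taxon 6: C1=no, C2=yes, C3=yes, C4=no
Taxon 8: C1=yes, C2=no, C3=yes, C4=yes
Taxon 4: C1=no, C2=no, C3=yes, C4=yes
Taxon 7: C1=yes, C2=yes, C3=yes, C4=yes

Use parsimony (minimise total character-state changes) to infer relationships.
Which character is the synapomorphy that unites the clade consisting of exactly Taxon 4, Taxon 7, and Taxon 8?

Character polarity is set by the outgroup: the derived state is whichever differs from the outgroup's state, so for C1, C2 the derived state is 'no', and for the remaining characters it is 'yes'.
C1 (state 'no') occurs in Taxon 4 and Taxon 6 but conflicts with the nesting implied by the other characters — most parsimoniously interpreted as homoplasy.
C2 (derived state 'no') is shared by Taxon 4 and Taxon 8 — a synapomorphy uniting that clade.
All ingroup taxa share the derived state 'yes' for C3; it defines the ingroup but does not resolve relationships within it.
Only Taxon 4, Taxon 7, and Taxon 8 show the derived state 'yes' for C4, supporting them as a clade.
Most parsimonious ingroup topology: (Taxon 6,((Taxon 8,Taxon 4),Taxon 7)).
The clade {Taxon 4, Taxon 7, Taxon 8} is supported by C4: its derived state 'yes' occurs in exactly those taxa and in no other taxon (including the outgroup).

C4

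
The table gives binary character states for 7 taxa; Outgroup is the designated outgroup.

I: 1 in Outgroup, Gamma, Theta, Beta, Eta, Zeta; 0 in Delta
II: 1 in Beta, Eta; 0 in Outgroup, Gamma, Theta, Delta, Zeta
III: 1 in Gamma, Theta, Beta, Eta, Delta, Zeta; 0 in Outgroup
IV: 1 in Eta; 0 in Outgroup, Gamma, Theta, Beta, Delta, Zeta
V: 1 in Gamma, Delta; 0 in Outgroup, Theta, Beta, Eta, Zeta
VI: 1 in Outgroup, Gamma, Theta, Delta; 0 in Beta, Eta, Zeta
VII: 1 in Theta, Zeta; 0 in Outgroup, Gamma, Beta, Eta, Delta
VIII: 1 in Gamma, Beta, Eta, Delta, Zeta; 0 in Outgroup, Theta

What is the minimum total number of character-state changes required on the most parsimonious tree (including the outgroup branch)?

9

Character polarity is set by the outgroup: the derived state is whichever differs from the outgroup's state, so for I, VI the derived state is '0', and for the remaining characters it is '1'.
I: derived state '0' in Delta only — an autapomorphy, so it tells us nothing about relationships among taxa.
Only Beta and Eta show the derived state '1' for II, supporting them as a clade.
All ingroup taxa share the derived state '1' for III; it defines the ingroup but does not resolve relationships within it.
IV (derived state '1') is unique to Eta (autapomorphy; uninformative for grouping).
V (derived state '1') is shared by Delta and Gamma — a synapomorphy uniting that clade.
Only Beta, Eta, and Zeta show the derived state '0' for VI, supporting them as a clade.
VII (state '1') occurs in Theta and Zeta but conflicts with the nesting implied by the other characters — most parsimoniously interpreted as homoplasy.
VIII: derived state '1' in Beta, Delta, Eta, Gamma, and Zeta only — synapomorphy for {Beta, Delta, Eta, Gamma, Zeta}.
Most parsimonious ingroup topology: (((Gamma,Delta),((Beta,Eta),Zeta)),Theta).
Changes per character on this tree: I: 1; II: 1; III: 1; IV: 1; V: 1; VI: 1; VII: 2; VIII: 1.
Total = 9.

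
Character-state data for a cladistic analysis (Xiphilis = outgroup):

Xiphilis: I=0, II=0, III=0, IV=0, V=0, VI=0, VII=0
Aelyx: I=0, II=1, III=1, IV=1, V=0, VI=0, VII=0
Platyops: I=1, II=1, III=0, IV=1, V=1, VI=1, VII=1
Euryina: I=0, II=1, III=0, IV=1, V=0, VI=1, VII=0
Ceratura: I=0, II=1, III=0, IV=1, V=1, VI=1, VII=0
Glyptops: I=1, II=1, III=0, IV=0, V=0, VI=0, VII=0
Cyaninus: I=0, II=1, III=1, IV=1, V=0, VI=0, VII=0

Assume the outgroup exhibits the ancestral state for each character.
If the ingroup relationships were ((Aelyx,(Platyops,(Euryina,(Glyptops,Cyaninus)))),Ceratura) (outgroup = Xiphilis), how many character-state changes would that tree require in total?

Map each character onto ((Aelyx,(Platyops,(Euryina,(Glyptops,Cyaninus)))),Ceratura) (rooted by Xiphilis) and count the minimum state changes it requires (Fitch parsimony):
I: 2; II: 1; III: 2; IV: 2; V: 2; VI: 3; VII: 1.
Total tree length = 13.

13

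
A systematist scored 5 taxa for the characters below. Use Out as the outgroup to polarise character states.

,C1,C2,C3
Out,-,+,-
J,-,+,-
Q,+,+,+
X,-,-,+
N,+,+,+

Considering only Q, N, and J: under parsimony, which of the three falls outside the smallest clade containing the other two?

Character polarity is set by the outgroup: the derived state is whichever differs from the outgroup's state, so for C2 the derived state is '-', and for the remaining characters it is '+'.
C1 (derived state '+') is shared by N and Q — a synapomorphy uniting that clade.
C2 (derived state '-') is unique to X (autapomorphy; uninformative for grouping).
C3: derived state '+' in N, Q, and X only — synapomorphy for {N, Q, X}.
Most parsimonious ingroup topology: (J,((Q,N),X)).
Q and N share a more recent common ancestor with each other than either does with J, so J is the least closely related of the three.

J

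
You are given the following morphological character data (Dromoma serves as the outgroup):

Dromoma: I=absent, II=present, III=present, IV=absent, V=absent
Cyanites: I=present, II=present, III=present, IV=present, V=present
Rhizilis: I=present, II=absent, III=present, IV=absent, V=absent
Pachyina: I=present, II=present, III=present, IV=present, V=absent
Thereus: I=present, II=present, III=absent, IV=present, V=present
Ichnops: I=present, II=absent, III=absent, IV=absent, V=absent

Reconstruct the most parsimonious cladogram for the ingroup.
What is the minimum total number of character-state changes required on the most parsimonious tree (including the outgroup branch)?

6

Character polarity is set by the outgroup: the derived state is whichever differs from the outgroup's state, so for II, III the derived state is 'absent', and for the remaining characters it is 'present'.
I (derived state 'present') is shared by all ingroup taxa — unites the whole ingroup.
II (derived state 'absent') is shared by Ichnops and Rhizilis — a synapomorphy uniting that clade.
III groups Ichnops and Thereus, which is incompatible with the clades supported by the remaining characters; treating it as convergent (homoplasy) costs fewer steps than any alternative tree.
Only Cyanites, Pachyina, and Thereus show the derived state 'present' for IV, supporting them as a clade.
Only Cyanites and Thereus show the derived state 'present' for V, supporting them as a clade.
Most parsimonious ingroup topology: (((Cyanites,Thereus),Pachyina),(Rhizilis,Ichnops)).
Changes per character on this tree: I: 1; II: 1; III: 2; IV: 1; V: 1.
Total = 6.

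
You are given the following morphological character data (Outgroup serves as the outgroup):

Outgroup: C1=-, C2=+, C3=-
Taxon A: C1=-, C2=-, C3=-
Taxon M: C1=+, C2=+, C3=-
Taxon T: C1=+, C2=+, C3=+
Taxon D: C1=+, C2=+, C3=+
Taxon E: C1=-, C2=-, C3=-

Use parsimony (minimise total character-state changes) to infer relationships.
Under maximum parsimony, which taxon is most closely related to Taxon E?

Character polarity is set by the outgroup: the derived state is whichever differs from the outgroup's state, so for C2 the derived state is '-', and for the remaining characters it is '+'.
Only Taxon D, Taxon M, and Taxon T show the derived state '+' for C1, supporting them as a clade.
C2 (derived state '-') is shared by Taxon A and Taxon E — a synapomorphy uniting that clade.
Only Taxon D and Taxon T show the derived state '+' for C3, supporting them as a clade.
Most parsimonious ingroup topology: ((Taxon A,Taxon E),(Taxon M,(Taxon T,Taxon D))).
Taxon E and Taxon A form a cherry on this tree, so they are sister taxa.

Taxon A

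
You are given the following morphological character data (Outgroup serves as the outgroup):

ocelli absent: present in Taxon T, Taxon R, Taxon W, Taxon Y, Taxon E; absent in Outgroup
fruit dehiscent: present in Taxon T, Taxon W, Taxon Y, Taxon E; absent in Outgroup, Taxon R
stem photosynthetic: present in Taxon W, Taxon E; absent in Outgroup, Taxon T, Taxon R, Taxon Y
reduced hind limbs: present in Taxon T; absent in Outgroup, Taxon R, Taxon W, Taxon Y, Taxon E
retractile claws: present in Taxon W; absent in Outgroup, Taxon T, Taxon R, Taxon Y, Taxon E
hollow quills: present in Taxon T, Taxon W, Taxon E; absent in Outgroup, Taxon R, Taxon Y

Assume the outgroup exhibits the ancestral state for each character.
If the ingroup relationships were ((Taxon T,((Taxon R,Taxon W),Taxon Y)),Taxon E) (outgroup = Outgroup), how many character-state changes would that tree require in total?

10

Map each character onto ((Taxon T,((Taxon R,Taxon W),Taxon Y)),Taxon E) (rooted by Outgroup) and count the minimum state changes it requires (Fitch parsimony):
ocelli absent: 1; fruit dehiscent: 2; stem photosynthetic: 2; reduced hind limbs: 1; retractile claws: 1; hollow quills: 3.
Total tree length = 10.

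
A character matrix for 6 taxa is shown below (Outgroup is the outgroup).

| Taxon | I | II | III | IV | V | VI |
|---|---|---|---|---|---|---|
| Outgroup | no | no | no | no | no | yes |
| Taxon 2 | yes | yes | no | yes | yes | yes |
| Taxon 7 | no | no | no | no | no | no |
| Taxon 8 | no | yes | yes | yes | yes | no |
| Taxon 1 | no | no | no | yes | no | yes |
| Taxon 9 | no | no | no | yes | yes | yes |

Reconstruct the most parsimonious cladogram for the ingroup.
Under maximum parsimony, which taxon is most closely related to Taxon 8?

Taxon 2

Character polarity is set by the outgroup: the derived state is whichever differs from the outgroup's state, so for VI the derived state is 'no', and for the remaining characters it is 'yes'.
I: derived state 'yes' in Taxon 2 only — an autapomorphy, so it tells us nothing about relationships among taxa.
Only Taxon 2 and Taxon 8 show the derived state 'yes' for II, supporting them as a clade.
III: derived state 'yes' in Taxon 8 only — an autapomorphy, so it tells us nothing about relationships among taxa.
IV: derived state 'yes' in Taxon 1, Taxon 2, Taxon 8, and Taxon 9 only — synapomorphy for {Taxon 1, Taxon 2, Taxon 8, Taxon 9}.
V (derived state 'yes') is shared by Taxon 2, Taxon 8, and Taxon 9 — a synapomorphy uniting that clade.
VI groups Taxon 7 and Taxon 8, which is incompatible with the clades supported by the remaining characters; treating it as convergent (homoplasy) costs fewer steps than any alternative tree.
Most parsimonious ingroup topology: ((((Taxon 2,Taxon 8),Taxon 9),Taxon 1),Taxon 7).
Taxon 8 and Taxon 2 form a cherry on this tree, so they are sister taxa.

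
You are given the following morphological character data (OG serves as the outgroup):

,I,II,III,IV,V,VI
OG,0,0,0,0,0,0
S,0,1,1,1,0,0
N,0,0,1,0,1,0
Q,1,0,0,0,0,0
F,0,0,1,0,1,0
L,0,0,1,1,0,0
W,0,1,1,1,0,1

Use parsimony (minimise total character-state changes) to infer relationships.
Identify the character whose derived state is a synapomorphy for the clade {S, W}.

II

The outgroup has state '0' for every character, so '1' is the derived state throughout.
I (derived state '1') is unique to Q (autapomorphy; uninformative for grouping).
II: derived state '1' in S and W only — synapomorphy for {S, W}.
Only F, L, N, S, and W show the derived state '1' for III, supporting them as a clade.
IV: derived state '1' in L, S, and W only — synapomorphy for {L, S, W}.
V (derived state '1') is shared by F and N — a synapomorphy uniting that clade.
VI: derived state '1' in W only — an autapomorphy, so it tells us nothing about relationships among taxa.
Most parsimonious ingroup topology: ((((S,W),L),(N,F)),Q).
The clade {S, W} is supported by II: its derived state '1' occurs in exactly those taxa and in no other taxon (including the outgroup).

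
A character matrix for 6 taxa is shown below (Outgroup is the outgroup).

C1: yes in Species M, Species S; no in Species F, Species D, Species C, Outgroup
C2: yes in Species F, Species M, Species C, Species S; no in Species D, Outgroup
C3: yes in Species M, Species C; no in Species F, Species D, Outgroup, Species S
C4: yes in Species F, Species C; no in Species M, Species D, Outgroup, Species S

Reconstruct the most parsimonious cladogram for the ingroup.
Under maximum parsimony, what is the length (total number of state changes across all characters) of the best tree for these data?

The outgroup has state 'no' for every character, so 'yes' is the derived state throughout.
Only Species M and Species S show the derived state 'yes' for C1, supporting them as a clade.
C2: derived state 'yes' in Species C, Species F, Species M, and Species S only — synapomorphy for {Species C, Species F, Species M, Species S}.
C3 groups Species C and Species M, which is incompatible with the clades supported by the remaining characters; treating it as convergent (homoplasy) costs fewer steps than any alternative tree.
C4 (derived state 'yes') is shared by Species C and Species F — a synapomorphy uniting that clade.
Most parsimonious ingroup topology: (((Species F,Species C),(Species S,Species M)),Species D).
Changes per character on this tree: C1: 1; C2: 1; C3: 2; C4: 1.
Total = 5.

5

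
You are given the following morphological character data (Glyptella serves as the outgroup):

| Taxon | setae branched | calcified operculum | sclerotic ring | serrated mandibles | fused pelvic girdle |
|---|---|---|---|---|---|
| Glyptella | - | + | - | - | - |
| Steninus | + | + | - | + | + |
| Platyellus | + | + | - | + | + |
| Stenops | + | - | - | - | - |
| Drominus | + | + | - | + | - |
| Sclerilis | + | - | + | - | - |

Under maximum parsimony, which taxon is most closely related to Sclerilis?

Stenops

Character polarity is set by the outgroup: the derived state is whichever differs from the outgroup's state, so for calcified operculum the derived state is '-', and for the remaining characters it is '+'.
All ingroup taxa share the derived state '+' for setae branched; it defines the ingroup but does not resolve relationships within it.
calcified operculum: derived state '-' in Sclerilis and Stenops only — synapomorphy for {Sclerilis, Stenops}.
sclerotic ring: derived state '+' in Sclerilis only — an autapomorphy, so it tells us nothing about relationships among taxa.
Only Drominus, Platyellus, and Steninus show the derived state '+' for serrated mandibles, supporting them as a clade.
fused pelvic girdle (derived state '+') is shared by Platyellus and Steninus — a synapomorphy uniting that clade.
Most parsimonious ingroup topology: (((Steninus,Platyellus),Drominus),(Stenops,Sclerilis)).
Sclerilis and Stenops form a cherry on this tree, so they are sister taxa.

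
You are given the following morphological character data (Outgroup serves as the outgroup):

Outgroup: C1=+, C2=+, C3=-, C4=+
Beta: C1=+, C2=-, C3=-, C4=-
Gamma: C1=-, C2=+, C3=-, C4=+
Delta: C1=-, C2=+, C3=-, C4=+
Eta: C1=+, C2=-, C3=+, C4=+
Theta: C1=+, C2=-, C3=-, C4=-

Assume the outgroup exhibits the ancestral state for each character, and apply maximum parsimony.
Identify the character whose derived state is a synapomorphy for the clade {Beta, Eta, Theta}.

C2

Character polarity is set by the outgroup: the derived state is whichever differs from the outgroup's state, so for C1, C2, C4 the derived state is '-', and for the remaining characters it is '+'.
C1 (derived state '-') is shared by Delta and Gamma — a synapomorphy uniting that clade.
C2: derived state '-' in Beta, Eta, and Theta only — synapomorphy for {Beta, Eta, Theta}.
C3: derived state '+' in Eta only — an autapomorphy, so it tells us nothing about relationships among taxa.
Only Beta and Theta show the derived state '-' for C4, supporting them as a clade.
Most parsimonious ingroup topology: (((Beta,Theta),Eta),(Gamma,Delta)).
The clade {Beta, Eta, Theta} is supported by C2: its derived state '-' occurs in exactly those taxa and in no other taxon (including the outgroup).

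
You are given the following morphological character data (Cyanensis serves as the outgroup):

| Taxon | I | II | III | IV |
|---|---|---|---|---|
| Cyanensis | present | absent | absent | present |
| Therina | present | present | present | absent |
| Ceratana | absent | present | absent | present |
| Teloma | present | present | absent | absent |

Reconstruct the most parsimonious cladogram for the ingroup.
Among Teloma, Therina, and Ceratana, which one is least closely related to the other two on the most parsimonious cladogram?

Character polarity is set by the outgroup: the derived state is whichever differs from the outgroup's state, so for I, IV the derived state is 'absent', and for the remaining characters it is 'present'.
I (derived state 'absent') is unique to Ceratana (autapomorphy; uninformative for grouping).
All ingroup taxa share the derived state 'present' for II; it defines the ingroup but does not resolve relationships within it.
III: derived state 'present' in Therina only — an autapomorphy, so it tells us nothing about relationships among taxa.
IV: derived state 'absent' in Teloma and Therina only — synapomorphy for {Teloma, Therina}.
Most parsimonious ingroup topology: ((Therina,Teloma),Ceratana).
Therina and Teloma share a more recent common ancestor with each other than either does with Ceratana, so Ceratana is the least closely related of the three.

Ceratana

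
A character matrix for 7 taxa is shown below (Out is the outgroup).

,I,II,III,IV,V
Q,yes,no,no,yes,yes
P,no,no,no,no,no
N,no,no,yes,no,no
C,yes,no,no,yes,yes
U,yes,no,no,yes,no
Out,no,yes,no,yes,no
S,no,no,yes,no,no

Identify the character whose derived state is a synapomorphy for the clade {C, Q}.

V

Character polarity is set by the outgroup: the derived state is whichever differs from the outgroup's state, so for II, IV the derived state is 'no', and for the remaining characters it is 'yes'.
I: derived state 'yes' in C, Q, and U only — synapomorphy for {C, Q, U}.
All ingroup taxa share the derived state 'no' for II; it defines the ingroup but does not resolve relationships within it.
III (derived state 'yes') is shared by N and S — a synapomorphy uniting that clade.
Only N, P, and S show the derived state 'no' for IV, supporting them as a clade.
Only C and Q show the derived state 'yes' for V, supporting them as a clade.
Most parsimonious ingroup topology: ((U,(Q,C)),(P,(S,N))).
The clade {C, Q} is supported by V: its derived state 'yes' occurs in exactly those taxa and in no other taxon (including the outgroup).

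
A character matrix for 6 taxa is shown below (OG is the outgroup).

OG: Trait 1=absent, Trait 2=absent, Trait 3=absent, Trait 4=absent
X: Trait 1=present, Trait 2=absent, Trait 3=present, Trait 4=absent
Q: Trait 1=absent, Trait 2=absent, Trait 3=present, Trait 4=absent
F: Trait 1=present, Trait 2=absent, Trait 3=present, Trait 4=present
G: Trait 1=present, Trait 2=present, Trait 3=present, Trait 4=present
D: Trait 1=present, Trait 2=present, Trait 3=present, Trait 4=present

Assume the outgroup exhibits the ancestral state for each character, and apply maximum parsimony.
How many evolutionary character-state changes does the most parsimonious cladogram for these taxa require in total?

4

The outgroup has state 'absent' for every character, so 'present' is the derived state throughout.
Trait 1: derived state 'present' in D, F, G, and X only — synapomorphy for {D, F, G, X}.
Trait 2 (derived state 'present') is shared by D and G — a synapomorphy uniting that clade.
Trait 3 (derived state 'present') is shared by all ingroup taxa — unites the whole ingroup.
Trait 4 (derived state 'present') is shared by D, F, and G — a synapomorphy uniting that clade.
Most parsimonious ingroup topology: ((X,(F,(G,D))),Q).
Changes per character on this tree: Trait 1: 1; Trait 2: 1; Trait 3: 1; Trait 4: 1.
Total = 4.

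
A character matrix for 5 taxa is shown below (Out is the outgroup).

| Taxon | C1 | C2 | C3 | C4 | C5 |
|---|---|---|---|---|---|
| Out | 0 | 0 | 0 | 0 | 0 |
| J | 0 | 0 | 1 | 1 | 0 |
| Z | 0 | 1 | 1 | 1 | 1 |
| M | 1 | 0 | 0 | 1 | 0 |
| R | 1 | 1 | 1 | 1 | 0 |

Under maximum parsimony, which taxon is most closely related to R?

Z

The outgroup has state '0' for every character, so '1' is the derived state throughout.
C1 groups M and R, which is incompatible with the clades supported by the remaining characters; treating it as convergent (homoplasy) costs fewer steps than any alternative tree.
C2 (derived state '1') is shared by R and Z — a synapomorphy uniting that clade.
C3 (derived state '1') is shared by J, R, and Z — a synapomorphy uniting that clade.
All ingroup taxa share the derived state '1' for C4; it defines the ingroup but does not resolve relationships within it.
C5 (derived state '1') is unique to Z (autapomorphy; uninformative for grouping).
Most parsimonious ingroup topology: ((J,(Z,R)),M).
R and Z form a cherry on this tree, so they are sister taxa.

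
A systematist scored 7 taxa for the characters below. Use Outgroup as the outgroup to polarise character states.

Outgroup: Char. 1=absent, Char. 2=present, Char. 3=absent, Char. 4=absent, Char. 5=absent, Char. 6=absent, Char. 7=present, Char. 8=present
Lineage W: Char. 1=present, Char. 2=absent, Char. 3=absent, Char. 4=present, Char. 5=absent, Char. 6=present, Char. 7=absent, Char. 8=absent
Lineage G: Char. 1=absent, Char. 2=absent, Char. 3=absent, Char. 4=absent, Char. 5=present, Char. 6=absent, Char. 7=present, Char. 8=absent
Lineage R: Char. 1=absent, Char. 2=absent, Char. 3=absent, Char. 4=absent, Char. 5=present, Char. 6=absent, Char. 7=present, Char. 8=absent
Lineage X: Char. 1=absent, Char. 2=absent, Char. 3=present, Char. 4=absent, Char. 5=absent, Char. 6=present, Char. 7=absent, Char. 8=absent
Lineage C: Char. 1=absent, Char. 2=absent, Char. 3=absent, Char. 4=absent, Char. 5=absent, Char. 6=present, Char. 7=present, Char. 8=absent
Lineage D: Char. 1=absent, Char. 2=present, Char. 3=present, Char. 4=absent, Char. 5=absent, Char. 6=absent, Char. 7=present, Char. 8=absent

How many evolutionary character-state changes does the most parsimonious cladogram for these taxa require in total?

9

Character polarity is set by the outgroup: the derived state is whichever differs from the outgroup's state, so for Char. 2, Char. 7, Char. 8 the derived state is 'absent', and for the remaining characters it is 'present'.
Char. 1: derived state 'present' in Lineage W only — an autapomorphy, so it tells us nothing about relationships among taxa.
Only Lineage C, Lineage G, Lineage R, Lineage W, and Lineage X show the derived state 'absent' for Char. 2, supporting them as a clade.
Char. 3 groups Lineage D and Lineage X, which is incompatible with the clades supported by the remaining characters; treating it as convergent (homoplasy) costs fewer steps than any alternative tree.
Char. 4: derived state 'present' in Lineage W only — an autapomorphy, so it tells us nothing about relationships among taxa.
Only Lineage G and Lineage R show the derived state 'present' for Char. 5, supporting them as a clade.
Char. 6 (derived state 'present') is shared by Lineage C, Lineage W, and Lineage X — a synapomorphy uniting that clade.
Char. 7 (derived state 'absent') is shared by Lineage W and Lineage X — a synapomorphy uniting that clade.
All ingroup taxa share the derived state 'absent' for Char. 8; it defines the ingroup but does not resolve relationships within it.
Most parsimonious ingroup topology: ((((Lineage W,Lineage X),Lineage C),(Lineage G,Lineage R)),Lineage D).
Changes per character on this tree: Char. 1: 1; Char. 2: 1; Char. 3: 2; Char. 4: 1; Char. 5: 1; Char. 6: 1; Char. 7: 1; Char. 8: 1.
Total = 9.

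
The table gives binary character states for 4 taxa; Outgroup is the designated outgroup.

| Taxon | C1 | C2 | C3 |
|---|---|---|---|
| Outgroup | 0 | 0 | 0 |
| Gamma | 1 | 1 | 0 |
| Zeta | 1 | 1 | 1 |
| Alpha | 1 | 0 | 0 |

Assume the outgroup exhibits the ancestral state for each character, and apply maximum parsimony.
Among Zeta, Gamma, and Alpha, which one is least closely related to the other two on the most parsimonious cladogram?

The outgroup has state '0' for every character, so '1' is the derived state throughout.
C1 (derived state '1') is shared by all ingroup taxa — unites the whole ingroup.
Only Gamma and Zeta show the derived state '1' for C2, supporting them as a clade.
C3 (derived state '1') is unique to Zeta (autapomorphy; uninformative for grouping).
Most parsimonious ingroup topology: ((Gamma,Zeta),Alpha).
Zeta and Gamma share a more recent common ancestor with each other than either does with Alpha, so Alpha is the least closely related of the three.

Alpha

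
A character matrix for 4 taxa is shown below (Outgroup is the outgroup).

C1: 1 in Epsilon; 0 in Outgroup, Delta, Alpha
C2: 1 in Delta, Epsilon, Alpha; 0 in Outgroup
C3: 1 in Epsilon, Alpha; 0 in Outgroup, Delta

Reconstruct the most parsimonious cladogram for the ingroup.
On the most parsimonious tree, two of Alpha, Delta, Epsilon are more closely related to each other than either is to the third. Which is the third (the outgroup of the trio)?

Delta

The outgroup has state '0' for every character, so '1' is the derived state throughout.
C1 (derived state '1') is unique to Epsilon (autapomorphy; uninformative for grouping).
C2 (derived state '1') is shared by all ingroup taxa — unites the whole ingroup.
C3: derived state '1' in Alpha and Epsilon only — synapomorphy for {Alpha, Epsilon}.
Most parsimonious ingroup topology: (Delta,(Epsilon,Alpha)).
Epsilon and Alpha share a more recent common ancestor with each other than either does with Delta, so Delta is the least closely related of the three.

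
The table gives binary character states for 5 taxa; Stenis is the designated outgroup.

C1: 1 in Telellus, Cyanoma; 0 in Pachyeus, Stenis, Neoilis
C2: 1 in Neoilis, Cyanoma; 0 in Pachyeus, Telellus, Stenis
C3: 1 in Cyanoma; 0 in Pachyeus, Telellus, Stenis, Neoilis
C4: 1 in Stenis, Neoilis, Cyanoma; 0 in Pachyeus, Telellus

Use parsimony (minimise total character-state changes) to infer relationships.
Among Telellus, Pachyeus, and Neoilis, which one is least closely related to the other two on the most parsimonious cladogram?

Neoilis

Character polarity is set by the outgroup: the derived state is whichever differs from the outgroup's state, so for C4 the derived state is '0', and for the remaining characters it is '1'.
C1 groups Cyanoma and Telellus, which is incompatible with the clades supported by the remaining characters; treating it as convergent (homoplasy) costs fewer steps than any alternative tree.
Only Cyanoma and Neoilis show the derived state '1' for C2, supporting them as a clade.
C3: derived state '1' in Cyanoma only — an autapomorphy, so it tells us nothing about relationships among taxa.
Only Pachyeus and Telellus show the derived state '0' for C4, supporting them as a clade.
Most parsimonious ingroup topology: ((Cyanoma,Neoilis),(Telellus,Pachyeus)).
Telellus and Pachyeus share a more recent common ancestor with each other than either does with Neoilis, so Neoilis is the least closely related of the three.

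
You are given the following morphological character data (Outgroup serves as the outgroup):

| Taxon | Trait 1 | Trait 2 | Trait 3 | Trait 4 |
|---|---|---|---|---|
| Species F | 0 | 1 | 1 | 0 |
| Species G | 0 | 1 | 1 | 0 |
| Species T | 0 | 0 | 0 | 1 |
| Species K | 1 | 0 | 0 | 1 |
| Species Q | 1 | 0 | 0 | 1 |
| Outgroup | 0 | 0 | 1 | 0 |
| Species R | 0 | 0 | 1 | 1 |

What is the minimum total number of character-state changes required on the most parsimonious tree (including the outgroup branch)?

Character polarity is set by the outgroup: the derived state is whichever differs from the outgroup's state, so for Trait 3 the derived state is '0', and for the remaining characters it is '1'.
Trait 1: derived state '1' in Species K and Species Q only — synapomorphy for {Species K, Species Q}.
Trait 2: derived state '1' in Species F and Species G only — synapomorphy for {Species F, Species G}.
Trait 3 (derived state '0') is shared by Species K, Species Q, and Species T — a synapomorphy uniting that clade.
Only Species K, Species Q, Species R, and Species T show the derived state '1' for Trait 4, supporting them as a clade.
Most parsimonious ingroup topology: ((((Species K,Species Q),Species T),Species R),(Species F,Species G)).
Changes per character on this tree: Trait 1: 1; Trait 2: 1; Trait 3: 1; Trait 4: 1.
Total = 4.

4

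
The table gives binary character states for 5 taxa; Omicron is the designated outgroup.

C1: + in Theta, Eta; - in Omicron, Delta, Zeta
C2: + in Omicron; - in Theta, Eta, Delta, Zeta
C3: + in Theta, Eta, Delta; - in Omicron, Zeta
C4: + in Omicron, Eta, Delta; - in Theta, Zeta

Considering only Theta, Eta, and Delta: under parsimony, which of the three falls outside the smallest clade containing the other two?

Character polarity is set by the outgroup: the derived state is whichever differs from the outgroup's state, so for C2, C4 the derived state is '-', and for the remaining characters it is '+'.
Only Eta and Theta show the derived state '+' for C1, supporting them as a clade.
All ingroup taxa share the derived state '-' for C2; it defines the ingroup but does not resolve relationships within it.
Only Delta, Eta, and Theta show the derived state '+' for C3, supporting them as a clade.
C4 (state '-') occurs in Theta and Zeta but conflicts with the nesting implied by the other characters — most parsimoniously interpreted as homoplasy.
Most parsimonious ingroup topology: (((Theta,Eta),Delta),Zeta).
Theta and Eta share a more recent common ancestor with each other than either does with Delta, so Delta is the least closely related of the three.

Delta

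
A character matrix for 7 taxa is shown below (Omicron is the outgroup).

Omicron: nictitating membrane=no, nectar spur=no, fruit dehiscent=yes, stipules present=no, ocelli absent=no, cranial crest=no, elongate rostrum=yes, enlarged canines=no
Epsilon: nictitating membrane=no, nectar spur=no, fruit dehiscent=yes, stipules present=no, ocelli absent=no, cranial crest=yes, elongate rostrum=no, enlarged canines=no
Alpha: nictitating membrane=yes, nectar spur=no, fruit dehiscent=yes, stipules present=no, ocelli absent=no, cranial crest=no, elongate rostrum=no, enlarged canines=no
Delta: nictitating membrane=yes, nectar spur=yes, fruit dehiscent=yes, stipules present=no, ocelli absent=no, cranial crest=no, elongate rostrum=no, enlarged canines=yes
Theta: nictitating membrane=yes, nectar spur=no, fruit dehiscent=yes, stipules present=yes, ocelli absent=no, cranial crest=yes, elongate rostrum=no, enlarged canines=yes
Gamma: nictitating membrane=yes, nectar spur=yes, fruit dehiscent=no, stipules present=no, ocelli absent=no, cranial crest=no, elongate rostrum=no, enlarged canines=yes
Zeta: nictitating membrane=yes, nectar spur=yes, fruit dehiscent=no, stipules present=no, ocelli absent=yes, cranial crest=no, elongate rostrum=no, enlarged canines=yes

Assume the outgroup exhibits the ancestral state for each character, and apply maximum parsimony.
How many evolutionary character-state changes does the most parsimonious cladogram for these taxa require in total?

9

Character polarity is set by the outgroup: the derived state is whichever differs from the outgroup's state, so for fruit dehiscent, elongate rostrum the derived state is 'no', and for the remaining characters it is 'yes'.
Only Alpha, Delta, Gamma, Theta, and Zeta show the derived state 'yes' for nictitating membrane, supporting them as a clade.
nectar spur: derived state 'yes' in Delta, Gamma, and Zeta only — synapomorphy for {Delta, Gamma, Zeta}.
fruit dehiscent (derived state 'no') is shared by Gamma and Zeta — a synapomorphy uniting that clade.
stipules present: derived state 'yes' in Theta only — an autapomorphy, so it tells us nothing about relationships among taxa.
ocelli absent: derived state 'yes' in Zeta only — an autapomorphy, so it tells us nothing about relationships among taxa.
cranial crest groups Epsilon and Theta, which is incompatible with the clades supported by the remaining characters; treating it as convergent (homoplasy) costs fewer steps than any alternative tree.
elongate rostrum (derived state 'no') is shared by all ingroup taxa — unites the whole ingroup.
Only Delta, Gamma, Theta, and Zeta show the derived state 'yes' for enlarged canines, supporting them as a clade.
Most parsimonious ingroup topology: (Epsilon,(Alpha,((Delta,(Gamma,Zeta)),Theta))).
Changes per character on this tree: nictitating membrane: 1; nectar spur: 1; fruit dehiscent: 1; stipules present: 1; ocelli absent: 1; cranial crest: 2; elongate rostrum: 1; enlarged canines: 1.
Total = 9.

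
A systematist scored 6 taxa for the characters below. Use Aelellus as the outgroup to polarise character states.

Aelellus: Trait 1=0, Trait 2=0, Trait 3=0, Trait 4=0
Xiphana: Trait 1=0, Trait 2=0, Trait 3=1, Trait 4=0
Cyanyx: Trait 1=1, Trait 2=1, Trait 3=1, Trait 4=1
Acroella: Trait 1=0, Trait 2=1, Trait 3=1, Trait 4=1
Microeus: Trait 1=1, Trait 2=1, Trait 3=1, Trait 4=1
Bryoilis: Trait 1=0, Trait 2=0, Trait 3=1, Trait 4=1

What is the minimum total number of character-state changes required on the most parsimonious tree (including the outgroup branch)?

The outgroup has state '0' for every character, so '1' is the derived state throughout.
Trait 1: derived state '1' in Cyanyx and Microeus only — synapomorphy for {Cyanyx, Microeus}.
Trait 2 (derived state '1') is shared by Acroella, Cyanyx, and Microeus — a synapomorphy uniting that clade.
All ingroup taxa share the derived state '1' for Trait 3; it defines the ingroup but does not resolve relationships within it.
Trait 4: derived state '1' in Acroella, Bryoilis, Cyanyx, and Microeus only — synapomorphy for {Acroella, Bryoilis, Cyanyx, Microeus}.
Most parsimonious ingroup topology: (Xiphana,(((Cyanyx,Microeus),Acroella),Bryoilis)).
Changes per character on this tree: Trait 1: 1; Trait 2: 1; Trait 3: 1; Trait 4: 1.
Total = 4.

4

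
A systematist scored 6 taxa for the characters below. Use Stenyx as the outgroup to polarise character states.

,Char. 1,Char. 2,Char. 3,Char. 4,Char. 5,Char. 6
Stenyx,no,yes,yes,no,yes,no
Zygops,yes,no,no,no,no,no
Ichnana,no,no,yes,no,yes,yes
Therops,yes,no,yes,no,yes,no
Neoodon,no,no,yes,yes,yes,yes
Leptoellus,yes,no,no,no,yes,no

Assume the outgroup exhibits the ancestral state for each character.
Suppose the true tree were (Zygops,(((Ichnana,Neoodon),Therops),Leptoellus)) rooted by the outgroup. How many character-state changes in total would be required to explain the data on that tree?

8

Map each character onto (Zygops,(((Ichnana,Neoodon),Therops),Leptoellus)) (rooted by Stenyx) and count the minimum state changes it requires (Fitch parsimony):
Char. 1: 2; Char. 2: 1; Char. 3: 2; Char. 4: 1; Char. 5: 1; Char. 6: 1.
Total tree length = 8.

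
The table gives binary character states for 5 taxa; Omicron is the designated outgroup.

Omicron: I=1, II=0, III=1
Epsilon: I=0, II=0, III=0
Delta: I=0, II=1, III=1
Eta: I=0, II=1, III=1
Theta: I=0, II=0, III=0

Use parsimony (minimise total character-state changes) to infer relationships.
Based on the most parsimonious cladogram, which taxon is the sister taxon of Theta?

Epsilon

Character polarity is set by the outgroup: the derived state is whichever differs from the outgroup's state, so for I, III the derived state is '0', and for the remaining characters it is '1'.
I (derived state '0') is shared by all ingroup taxa — unites the whole ingroup.
Only Delta and Eta show the derived state '1' for II, supporting them as a clade.
Only Epsilon and Theta show the derived state '0' for III, supporting them as a clade.
Most parsimonious ingroup topology: ((Epsilon,Theta),(Delta,Eta)).
Theta and Epsilon form a cherry on this tree, so they are sister taxa.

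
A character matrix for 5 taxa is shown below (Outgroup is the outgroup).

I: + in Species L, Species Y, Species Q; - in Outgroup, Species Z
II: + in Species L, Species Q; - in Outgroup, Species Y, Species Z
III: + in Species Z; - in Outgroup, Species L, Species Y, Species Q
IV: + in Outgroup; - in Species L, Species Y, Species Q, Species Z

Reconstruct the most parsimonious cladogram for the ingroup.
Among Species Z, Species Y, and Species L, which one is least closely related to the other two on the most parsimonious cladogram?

Character polarity is set by the outgroup: the derived state is whichever differs from the outgroup's state, so for IV the derived state is '-', and for the remaining characters it is '+'.
I (derived state '+') is shared by Species L, Species Q, and Species Y — a synapomorphy uniting that clade.
Only Species L and Species Q show the derived state '+' for II, supporting them as a clade.
III (derived state '+') is unique to Species Z (autapomorphy; uninformative for grouping).
All ingroup taxa share the derived state '-' for IV; it defines the ingroup but does not resolve relationships within it.
Most parsimonious ingroup topology: (((Species L,Species Q),Species Y),Species Z).
Species Y and Species L share a more recent common ancestor with each other than either does with Species Z, so Species Z is the least closely related of the three.

Species Z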